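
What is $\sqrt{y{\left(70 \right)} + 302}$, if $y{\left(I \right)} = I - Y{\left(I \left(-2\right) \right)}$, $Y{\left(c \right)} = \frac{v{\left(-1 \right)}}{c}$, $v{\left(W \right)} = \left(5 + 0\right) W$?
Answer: $\frac{\sqrt{72905}}{14} \approx 19.286$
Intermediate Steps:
$v{\left(W \right)} = 5 W$
$Y{\left(c \right)} = - \frac{5}{c}$ ($Y{\left(c \right)} = \frac{5 \left(-1\right)}{c} = - \frac{5}{c}$)
$y{\left(I \right)} = I - \frac{5}{2 I}$ ($y{\left(I \right)} = I - - \frac{5}{I \left(-2\right)} = I - - \frac{5}{\left(-2\right) I} = I - - 5 \left(- \frac{1}{2 I}\right) = I - \frac{5}{2 I}$)
$\sqrt{y{\left(70 \right)} + 302} = \sqrt{\left(70 - \frac{5}{2 \cdot 70}\right) + 302} = \sqrt{\left(70 - \frac{1}{28}\right) + 302} = \sqrt{\frac{1959}{28} + 302} = \sqrt{\frac{10415}{28}} = \frac{\sqrt{72905}}{14}$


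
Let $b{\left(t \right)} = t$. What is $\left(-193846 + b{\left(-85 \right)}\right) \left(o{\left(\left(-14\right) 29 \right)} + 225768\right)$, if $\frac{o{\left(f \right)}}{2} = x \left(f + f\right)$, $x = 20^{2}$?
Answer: $82194163592$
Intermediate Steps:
$x = 400$
$o{\left(f \right)} = 1600 f$ ($o{\left(f \right)} = 2 \cdot 400 \left(f + f\right) = 2 \cdot 400 \cdot 2 f = 2 \cdot 800 f = 1600 f$)
$\left(-193846 + b{\left(-85 \right)}\right) \left(o{\left(\left(-14\right) 29 \right)} + 225768\right) = \left(-193846 - 85\right) \left(1600 \left(\left(-14\right) 29\right) + 225768\right) = - 193931 \left(1600 \left(-406\right) + 225768\right) = - 193931 \left(-649600 + 225768\right) = \left(-193931\right) \left(-423832\right) = 82194163592$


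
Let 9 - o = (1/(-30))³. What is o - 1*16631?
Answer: -448793999/27000 ≈ -16622.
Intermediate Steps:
o = 243001/27000 (o = 9 - (1/(-30))³ = 9 - (-1/30)³ = 9 - 1*(-1/27000) = 9 + 1/27000 = 243001/27000 ≈ 9.0000)
o - 1*16631 = 243001/27000 - 1*16631 = 243001/27000 - 16631 = -448793999/27000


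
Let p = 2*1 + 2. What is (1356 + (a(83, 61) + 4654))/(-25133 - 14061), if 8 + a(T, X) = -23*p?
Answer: -2955/19597 ≈ -0.15079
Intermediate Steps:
p = 4 (p = 2 + 2 = 4)
a(T, X) = -100 (a(T, X) = -8 - 23*4 = -8 - 92 = -100)
(1356 + (a(83, 61) + 4654))/(-25133 - 14061) = (1356 + (-100 + 4654))/(-25133 - 14061) = (1356 + 4554)/(-39194) = 5910*(-1/39194) = -2955/19597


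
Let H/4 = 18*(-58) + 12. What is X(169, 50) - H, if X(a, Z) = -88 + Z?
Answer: 4090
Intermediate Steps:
H = -4128 (H = 4*(18*(-58) + 12) = 4*(-1044 + 12) = 4*(-1032) = -4128)
X(169, 50) - H = (-88 + 50) - 1*(-4128) = -38 + 4128 = 4090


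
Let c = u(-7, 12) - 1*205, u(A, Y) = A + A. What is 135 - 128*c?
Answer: 28167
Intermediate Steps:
u(A, Y) = 2*A
c = -219 (c = 2*(-7) - 1*205 = -14 - 205 = -219)
135 - 128*c = 135 - 128*(-219) = 135 + 28032 = 28167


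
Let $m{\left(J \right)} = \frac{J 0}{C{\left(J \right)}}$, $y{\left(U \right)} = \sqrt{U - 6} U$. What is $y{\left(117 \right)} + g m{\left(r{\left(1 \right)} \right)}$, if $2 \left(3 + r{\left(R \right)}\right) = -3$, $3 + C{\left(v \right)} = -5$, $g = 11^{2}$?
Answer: $117 \sqrt{111} \approx 1232.7$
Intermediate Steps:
$g = 121$
$C{\left(v \right)} = -8$ ($C{\left(v \right)} = -3 - 5 = -8$)
$r{\left(R \right)} = - \frac{9}{2}$ ($r{\left(R \right)} = -3 + \frac{1}{2} \left(-3\right) = -3 - \frac{3}{2} = - \frac{9}{2}$)
$y{\left(U \right)} = U \sqrt{-6 + U}$ ($y{\left(U \right)} = \sqrt{-6 + U} U = U \sqrt{-6 + U}$)
$m{\left(J \right)} = 0$ ($m{\left(J \right)} = \frac{J 0}{-8} = 0 \left(- \frac{1}{8}\right) = 0$)
$y{\left(117 \right)} + g m{\left(r{\left(1 \right)} \right)} = 117 \sqrt{-6 + 117} + 121 \cdot 0 = 117 \sqrt{111} + 0 = 117 \sqrt{111}$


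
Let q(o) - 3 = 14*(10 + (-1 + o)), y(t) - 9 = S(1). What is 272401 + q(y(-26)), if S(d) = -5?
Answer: 272586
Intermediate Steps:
y(t) = 4 (y(t) = 9 - 5 = 4)
q(o) = 129 + 14*o (q(o) = 3 + 14*(10 + (-1 + o)) = 3 + 14*(9 + o) = 3 + (126 + 14*o) = 129 + 14*o)
272401 + q(y(-26)) = 272401 + (129 + 14*4) = 272401 + (129 + 56) = 272401 + 185 = 272586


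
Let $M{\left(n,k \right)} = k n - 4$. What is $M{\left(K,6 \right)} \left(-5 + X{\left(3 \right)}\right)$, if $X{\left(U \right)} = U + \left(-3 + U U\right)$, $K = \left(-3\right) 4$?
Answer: $-304$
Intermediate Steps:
$K = -12$
$M{\left(n,k \right)} = -4 + k n$
$X{\left(U \right)} = -3 + U + U^{2}$ ($X{\left(U \right)} = U + \left(-3 + U^{2}\right) = -3 + U + U^{2}$)
$M{\left(K,6 \right)} \left(-5 + X{\left(3 \right)}\right) = \left(-4 + 6 \left(-12\right)\right) \left(-5 + \left(-3 + 3 + 3^{2}\right)\right) = \left(-4 - 72\right) \left(-5 + \left(-3 + 3 + 9\right)\right) = - 76 \left(-5 + 9\right) = \left(-76\right) 4 = -304$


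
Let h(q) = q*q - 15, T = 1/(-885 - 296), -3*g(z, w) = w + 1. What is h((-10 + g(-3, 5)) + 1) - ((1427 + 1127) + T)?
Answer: -2891087/1181 ≈ -2448.0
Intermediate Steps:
g(z, w) = -1/3 - w/3 (g(z, w) = -(w + 1)/3 = -(1 + w)/3 = -1/3 - w/3)
T = -1/1181 (T = 1/(-1181) = -1/1181 ≈ -0.00084674)
h(q) = -15 + q**2 (h(q) = q**2 - 15 = -15 + q**2)
h((-10 + g(-3, 5)) + 1) - ((1427 + 1127) + T) = (-15 + ((-10 + (-1/3 - 1/3*5)) + 1)**2) - ((1427 + 1127) - 1/1181) = (-15 + ((-10 + (-1/3 - 5/3)) + 1)**2) - (2554 - 1/1181) = (-15 + ((-10 - 2) + 1)**2) - 1*3016273/1181 = (-15 + (-12 + 1)**2) - 3016273/1181 = (-15 + (-11)**2) - 3016273/1181 = (-15 + 121) - 3016273/1181 = 106 - 3016273/1181 = -2891087/1181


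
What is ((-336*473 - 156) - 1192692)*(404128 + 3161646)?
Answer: -4820127714624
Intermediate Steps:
((-336*473 - 156) - 1192692)*(404128 + 3161646) = ((-158928 - 156) - 1192692)*3565774 = (-159084 - 1192692)*3565774 = -1351776*3565774 = -4820127714624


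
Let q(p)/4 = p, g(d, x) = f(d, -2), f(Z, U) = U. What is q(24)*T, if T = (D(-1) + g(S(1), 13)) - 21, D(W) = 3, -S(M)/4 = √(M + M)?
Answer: -1920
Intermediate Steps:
S(M) = -4*√2*√M (S(M) = -4*√(M + M) = -4*√2*√M)
g(d, x) = -2
q(p) = 4*p
T = -20 (T = (3 - 2) - 21 = 1 - 21 = -20)
q(24)*T = (4*24)*(-20) = 96*(-20) = -1920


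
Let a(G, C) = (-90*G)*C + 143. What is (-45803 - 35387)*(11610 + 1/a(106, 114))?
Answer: -44565937132570/47279 ≈ -9.4262e+8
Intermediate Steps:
a(G, C) = 143 - 90*C*G (a(G, C) = -90*C*G + 143 = 143 - 90*C*G)
(-45803 - 35387)*(11610 + 1/a(106, 114)) = (-45803 - 35387)*(11610 + 1/(143 - 90*114*106)) = -81190*(11610 + 1/(143 - 1087560)) = -81190*(11610 + 1/(-1087417)) = -81190*(11610 - 1/1087417) = -81190*12624911369/1087417 = -44565937132570/47279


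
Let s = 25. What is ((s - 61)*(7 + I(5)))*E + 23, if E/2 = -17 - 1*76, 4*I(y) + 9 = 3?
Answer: 36851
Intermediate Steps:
I(y) = -3/2 (I(y) = -9/4 + (¼)*3 = -9/4 + ¾ = -3/2)
E = -186 (E = 2*(-17 - 1*76) = 2*(-17 - 76) = 2*(-93) = -186)
((s - 61)*(7 + I(5)))*E + 23 = ((25 - 61)*(7 - 3/2))*(-186) + 23 = -36*11/2*(-186) + 23 = -198*(-186) + 23 = 36828 + 23 = 36851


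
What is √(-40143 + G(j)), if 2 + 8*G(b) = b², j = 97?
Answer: I*√623474/4 ≈ 197.4*I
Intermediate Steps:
G(b) = -¼ + b²/8
√(-40143 + G(j)) = √(-40143 + (-¼ + (⅛)*97²)) = √(-40143 + (-¼ + (⅛)*9409)) = √(-40143 + (-¼ + 9409/8)) = √(-40143 + 9407/8) = √(-311737/8) = I*√623474/4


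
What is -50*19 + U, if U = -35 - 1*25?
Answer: -1010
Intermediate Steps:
U = -60 (U = -35 - 25 = -60)
-50*19 + U = -50*19 - 60 = -950 - 60 = -1010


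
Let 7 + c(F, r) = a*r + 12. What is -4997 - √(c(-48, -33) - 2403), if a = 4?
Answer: -4997 - I*√2530 ≈ -4997.0 - 50.299*I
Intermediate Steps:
c(F, r) = 5 + 4*r (c(F, r) = -7 + (4*r + 12) = -7 + (12 + 4*r) = 5 + 4*r)
-4997 - √(c(-48, -33) - 2403) = -4997 - √((5 + 4*(-33)) - 2403) = -4997 - √((5 - 132) - 2403) = -4997 - √(-127 - 2403) = -4997 - √(-2530) = -4997 - I*√2530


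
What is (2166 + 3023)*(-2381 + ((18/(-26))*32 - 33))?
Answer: -164335630/13 ≈ -1.2641e+7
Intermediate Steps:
(2166 + 3023)*(-2381 + ((18/(-26))*32 - 33)) = 5189*(-2381 + ((18*(-1/26))*32 - 33)) = 5189*(-2381 + (-9/13*32 - 33)) = 5189*(-2381 + (-288/13 - 33)) = 5189*(-2381 - 717/13) = 5189*(-31670/13) = -164335630/13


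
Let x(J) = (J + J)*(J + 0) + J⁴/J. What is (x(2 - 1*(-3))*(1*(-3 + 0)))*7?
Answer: -3675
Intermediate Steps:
x(J) = J³ + 2*J² (x(J) = (2*J)*J + J³ = 2*J² + J³ = J³ + 2*J²)
(x(2 - 1*(-3))*(1*(-3 + 0)))*7 = (((2 - 1*(-3))²*(2 + (2 - 1*(-3))))*(1*(-3 + 0)))*7 = (((2 + 3)²*(2 + (2 + 3)))*(1*(-3)))*7 = ((5²*(2 + 5))*(-3))*7 = ((25*7)*(-3))*7 = (175*(-3))*7 = -525*7 = -3675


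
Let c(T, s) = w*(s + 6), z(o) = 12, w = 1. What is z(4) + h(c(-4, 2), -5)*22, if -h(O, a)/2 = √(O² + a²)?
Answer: 12 - 44*√89 ≈ -403.10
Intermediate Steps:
c(T, s) = 6 + s (c(T, s) = 1*(s + 6) = 1*(6 + s) = 6 + s)
h(O, a) = -2*√(O² + a²)
z(4) + h(c(-4, 2), -5)*22 = 12 - 2*√((6 + 2)² + (-5)²)*22 = 12 - 2*√(8² + 25)*22 = 12 - 2*√(64 + 25)*22 = 12 - 2*√89*22 = 12 - 44*√89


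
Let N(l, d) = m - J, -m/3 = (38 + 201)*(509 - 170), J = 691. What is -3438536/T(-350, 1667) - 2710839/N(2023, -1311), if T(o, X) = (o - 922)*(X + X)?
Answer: 385450407988/32303864481 ≈ 11.932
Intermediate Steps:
m = -243063 (m = -3*(38 + 201)*(509 - 170) = -717*339 = -3*81021 = -243063)
T(o, X) = 2*X*(-922 + o) (T(o, X) = (-922 + o)*(2*X) = 2*X*(-922 + o))
N(l, d) = -243754 (N(l, d) = -243063 - 1*691 = -243063 - 691 = -243754)
-3438536/T(-350, 1667) - 2710839/N(2023, -1311) = -3438536*1/(3334*(-922 - 350)) - 2710839/(-243754) = -3438536/(2*1667*(-1272)) - 2710839*(-1/243754) = -3438536/(-4240848) + 2710839/243754 = -3438536*(-1/4240848) + 2710839/243754 = 429817/530106 + 2710839/243754 = 385450407988/32303864481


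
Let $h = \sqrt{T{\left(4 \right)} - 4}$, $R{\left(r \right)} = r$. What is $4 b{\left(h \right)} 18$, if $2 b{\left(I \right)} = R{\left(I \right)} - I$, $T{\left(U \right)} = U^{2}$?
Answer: $0$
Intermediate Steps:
$h = 2 \sqrt{3}$ ($h = \sqrt{4^{2} - 4} = \sqrt{16 - 4} = \sqrt{12} = 2 \sqrt{3} \approx 3.4641$)
$b{\left(I \right)} = 0$ ($b{\left(I \right)} = \frac{I - I}{2} = \frac{1}{2} \cdot 0 = 0$)
$4 b{\left(h \right)} 18 = 4 \cdot 0 \cdot 18 = 0 \cdot 18 = 0$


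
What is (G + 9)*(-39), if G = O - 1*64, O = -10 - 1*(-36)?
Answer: 1131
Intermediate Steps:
O = 26 (O = -10 + 36 = 26)
G = -38 (G = 26 - 1*64 = 26 - 64 = -38)
(G + 9)*(-39) = (-38 + 9)*(-39) = -29*(-39) = 1131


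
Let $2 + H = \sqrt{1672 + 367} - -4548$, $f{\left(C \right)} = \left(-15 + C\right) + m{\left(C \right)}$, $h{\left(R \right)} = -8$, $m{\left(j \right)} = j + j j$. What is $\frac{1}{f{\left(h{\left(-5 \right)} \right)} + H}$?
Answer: $\frac{4579}{20965202} - \frac{\sqrt{2039}}{20965202} \approx 0.00021626$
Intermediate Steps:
$m{\left(j \right)} = j + j^{2}$
$f{\left(C \right)} = -15 + C + C \left(1 + C\right)$ ($f{\left(C \right)} = \left(-15 + C\right) + C \left(1 + C\right) = -15 + C + C \left(1 + C\right)$)
$H = 4546 + \sqrt{2039}$ ($H = -2 + \left(\sqrt{1672 + 367} - -4548\right) = -2 + \left(\sqrt{2039} + 4548\right) = -2 + \left(4548 + \sqrt{2039}\right) = 4546 + \sqrt{2039} \approx 4591.2$)
$\frac{1}{f{\left(h{\left(-5 \right)} \right)} + H} = \frac{1}{\left(-15 - 8 - 8 \left(1 - 8\right)\right) + \left(4546 + \sqrt{2039}\right)} = \frac{1}{\left(-15 - 8 - -56\right) + \left(4546 + \sqrt{2039}\right)} = \frac{1}{\left(-15 - 8 + 56\right) + \left(4546 + \sqrt{2039}\right)} = \frac{1}{33 + \left(4546 + \sqrt{2039}\right)} = \frac{1}{4579 + \sqrt{2039}}$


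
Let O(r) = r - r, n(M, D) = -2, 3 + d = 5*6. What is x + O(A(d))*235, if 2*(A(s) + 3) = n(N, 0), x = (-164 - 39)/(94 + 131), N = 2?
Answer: -203/225 ≈ -0.90222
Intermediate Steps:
x = -203/225 ≈ -0.90222
d = 27 (d = -3 + 5*6 = -3 + 30 = 27)
A(s) = -4 (A(s) = -3 + (½)*(-2) = -3 - 1 = -4)
O(r) = 0
x + O(A(d))*235 = -203/225 + 0*235 = -203/225 + 0 = -203/225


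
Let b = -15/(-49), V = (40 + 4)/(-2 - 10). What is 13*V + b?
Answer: -6962/147 ≈ -47.361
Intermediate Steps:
V = -11/3 (V = 44/(-12) = 44*(-1/12) = -11/3 ≈ -3.6667)
b = 15/49 (b = -15*(-1/49) = 15/49 ≈ 0.30612)
13*V + b = 13*(-11/3) + 15/49 = -143/3 + 15/49 = -6962/147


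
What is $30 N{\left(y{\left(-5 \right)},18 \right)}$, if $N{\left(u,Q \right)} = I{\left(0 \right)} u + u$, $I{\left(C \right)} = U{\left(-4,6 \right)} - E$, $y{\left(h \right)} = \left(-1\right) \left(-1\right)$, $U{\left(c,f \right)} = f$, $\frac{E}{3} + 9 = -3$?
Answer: $1290$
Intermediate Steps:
$E = -36$ ($E = -27 + 3 \left(-3\right) = -27 - 9 = -36$)
$y{\left(h \right)} = 1$
$I{\left(C \right)} = 42$ ($I{\left(C \right)} = 6 - -36 = 6 + 36 = 42$)
$N{\left(u,Q \right)} = 43 u$ ($N{\left(u,Q \right)} = 42 u + u = 43 u$)
$30 N{\left(y{\left(-5 \right)},18 \right)} = 30 \cdot 43 \cdot 1 = 30 \cdot 43 = 1290$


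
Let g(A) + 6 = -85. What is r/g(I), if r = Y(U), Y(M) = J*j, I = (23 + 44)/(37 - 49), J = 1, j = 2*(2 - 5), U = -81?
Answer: 6/91 ≈ 0.065934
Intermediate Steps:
j = -6 (j = 2*(-3) = -6)
I = -67/12 (I = 67/(-12) = 67*(-1/12) = -67/12 ≈ -5.5833)
g(A) = -91 (g(A) = -6 - 85 = -91)
Y(M) = -6 (Y(M) = 1*(-6) = -6)
r = -6
r/g(I) = -6/(-91) = -6*(-1/91) = 6/91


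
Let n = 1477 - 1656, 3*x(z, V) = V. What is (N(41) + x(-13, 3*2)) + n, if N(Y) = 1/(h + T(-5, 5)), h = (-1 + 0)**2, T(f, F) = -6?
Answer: -886/5 ≈ -177.20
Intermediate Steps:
x(z, V) = V/3
h = 1 (h = (-1)**2 = 1)
n = -179
N(Y) = -1/5 (N(Y) = 1/(1 - 6) = 1/(-5) = -1/5)
(N(41) + x(-13, 3*2)) + n = (-1/5 + (3*2)/3) - 179 = (-1/5 + (1/3)*6) - 179 = (-1/5 + 2) - 179 = 9/5 - 179 = -886/5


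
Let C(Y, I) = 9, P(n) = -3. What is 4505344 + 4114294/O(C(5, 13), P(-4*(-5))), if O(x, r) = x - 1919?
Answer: 4300546373/955 ≈ 4.5032e+6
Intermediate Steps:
O(x, r) = -1919 + x
4505344 + 4114294/O(C(5, 13), P(-4*(-5))) = 4505344 + 4114294/(-1919 + 9) = 4505344 + 4114294/(-1910) = 4505344 + 4114294*(-1/1910) = 4505344 - 2057147/955 = 4300546373/955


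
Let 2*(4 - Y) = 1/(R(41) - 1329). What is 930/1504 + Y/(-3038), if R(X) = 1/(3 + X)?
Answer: 41214984453/66795290800 ≈ 0.61703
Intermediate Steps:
Y = 233922/58475 (Y = 4 - 1/(2*(1/(3 + 41) - 1329)) = 4 - 1/(2*(1/44 - 1329)) = 4 - 1/(2*(-58475/44)) = 4 - 1/2*(-44/58475) = 4 + 22/58475 = 233922/58475 ≈ 4.0004)
930/1504 + Y/(-3038) = 930/1504 + (233922/58475)/(-3038) = 930*(1/1504) + (233922/58475)*(-1/3038) = 465/752 - 116961/88823525 = 41214984453/66795290800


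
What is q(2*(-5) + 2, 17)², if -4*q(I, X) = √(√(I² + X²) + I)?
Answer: -½ + √353/16 ≈ 0.67427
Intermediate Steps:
q(I, X) = -√(I + √(I² + X²))/4 (q(I, X) = -√(√(I² + X²) + I)/4 = -√(I + √(I² + X²))/4)
q(2*(-5) + 2, 17)² = (-√((2*(-5) + 2) + √((2*(-5) + 2)² + 17²))/4)² = (-√((-10 + 2) + √((-10 + 2)² + 289))/4)² = (-√(-8 + √((-8)² + 289))/4)² = (-√(-8 + √(64 + 289))/4)² = (-√(-8 + √353)/4)² = -½ + √353/16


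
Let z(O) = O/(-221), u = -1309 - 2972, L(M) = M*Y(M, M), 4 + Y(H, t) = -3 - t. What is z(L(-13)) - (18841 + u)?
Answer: -247514/17 ≈ -14560.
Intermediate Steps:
Y(H, t) = -7 - t (Y(H, t) = -4 + (-3 - t) = -7 - t)
L(M) = M*(-7 - M)
u = -4281
z(O) = -O/221 (z(O) = O*(-1/221) = -O/221)
z(L(-13)) - (18841 + u) = -(-1)*(-13)*(7 - 13)/221 - (18841 - 4281) = -(-1)*(-13)*(-6)/221 - 1*14560 = -1/221*(-78) - 14560 = 6/17 - 14560 = -247514/17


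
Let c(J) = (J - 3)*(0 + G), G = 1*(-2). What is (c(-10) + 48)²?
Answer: 5476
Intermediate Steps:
G = -2
c(J) = 6 - 2*J (c(J) = (J - 3)*(0 - 2) = (-3 + J)*(-2) = 6 - 2*J)
(c(-10) + 48)² = ((6 - 2*(-10)) + 48)² = ((6 + 20) + 48)² = (26 + 48)² = 74² = 5476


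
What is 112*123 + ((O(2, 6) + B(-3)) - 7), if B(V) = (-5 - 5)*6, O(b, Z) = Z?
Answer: 13715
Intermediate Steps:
B(V) = -60 (B(V) = -10*6 = -60)
112*123 + ((O(2, 6) + B(-3)) - 7) = 112*123 + ((6 - 60) - 7) = 13776 + (-54 - 7) = 13776 - 61 = 13715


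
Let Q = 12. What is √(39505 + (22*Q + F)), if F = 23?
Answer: 4*√2487 ≈ 199.48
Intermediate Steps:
√(39505 + (22*Q + F)) = √(39505 + (22*12 + 23)) = √(39505 + (264 + 23)) = √(39505 + 287) = √39792 = 4*√2487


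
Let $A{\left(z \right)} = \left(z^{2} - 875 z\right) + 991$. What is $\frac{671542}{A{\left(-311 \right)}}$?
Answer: $\frac{671542}{369837} \approx 1.8158$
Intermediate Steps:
$A{\left(z \right)} = 991 + z^{2} - 875 z$
$\frac{671542}{A{\left(-311 \right)}} = \frac{671542}{991 + \left(-311\right)^{2} - -272125} = \frac{671542}{991 + 96721 + 272125} = \frac{671542}{369837}$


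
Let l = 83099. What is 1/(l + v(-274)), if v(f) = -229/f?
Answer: 274/22769355 ≈ 1.2034e-5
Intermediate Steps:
1/(l + v(-274)) = 1/(83099 - 229/(-274)) = 1/(83099 - 229*(-1/274)) = 1/(83099 + 229/274) = 1/(22769355/274) = 274/22769355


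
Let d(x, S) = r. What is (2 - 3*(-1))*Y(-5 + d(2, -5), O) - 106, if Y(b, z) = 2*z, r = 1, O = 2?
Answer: -86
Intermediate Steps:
d(x, S) = 1
(2 - 3*(-1))*Y(-5 + d(2, -5), O) - 106 = (2 - 3*(-1))*(2*2) - 106 = (2 + 3)*4 - 106 = 5*4 - 106 = 20 - 106 = -86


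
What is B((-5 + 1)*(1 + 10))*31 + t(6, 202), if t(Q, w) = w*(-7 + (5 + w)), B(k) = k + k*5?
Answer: 32216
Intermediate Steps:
B(k) = 6*k (B(k) = k + 5*k = 6*k)
t(Q, w) = w*(-2 + w)
B((-5 + 1)*(1 + 10))*31 + t(6, 202) = (6*((-5 + 1)*(1 + 10)))*31 + 202*(-2 + 202) = (6*(-4*11))*31 + 202*200 = (6*(-44))*31 + 40400 = -264*31 + 40400 = -8184 + 40400 = 32216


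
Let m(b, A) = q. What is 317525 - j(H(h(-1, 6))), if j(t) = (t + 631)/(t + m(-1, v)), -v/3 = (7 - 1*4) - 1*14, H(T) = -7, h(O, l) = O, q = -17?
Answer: 317551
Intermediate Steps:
v = 33 (v = -3*((7 - 1*4) - 1*14) = -3*((7 - 4) - 14) = -3*(3 - 14) = -3*(-11) = 33)
m(b, A) = -17
j(t) = (631 + t)/(-17 + t) (j(t) = (t + 631)/(t - 17) = (631 + t)/(-17 + t))
317525 - j(H(h(-1, 6))) = 317525 - (631 - 7)/(-17 - 7) = 317525 - 624/(-24) = 317525 - (-1)*624/24 = 317525 - 1*(-26) = 317525 + 26 = 317551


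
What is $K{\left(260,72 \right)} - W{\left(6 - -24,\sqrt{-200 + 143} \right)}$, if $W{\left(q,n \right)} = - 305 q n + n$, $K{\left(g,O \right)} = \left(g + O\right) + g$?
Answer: $592 + 9149 i \sqrt{57} \approx 592.0 + 69073.0 i$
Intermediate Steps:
$K{\left(g,O \right)} = O + 2 g$ ($K{\left(g,O \right)} = \left(O + g\right) + g = O + 2 g$)
$W{\left(q,n \right)} = n - 305 n q$ ($W{\left(q,n \right)} = - 305 n q + n = n - 305 n q$)
$K{\left(260,72 \right)} - W{\left(6 - -24,\sqrt{-200 + 143} \right)} = \left(72 + 2 \cdot 260\right) - \sqrt{-200 + 143} \left(1 - 305 \left(6 - -24\right)\right) = \left(72 + 520\right) - \sqrt{-57} \left(1 - 305 \left(6 + 24\right)\right) = 592 - i \sqrt{57} \left(1 - 9150\right) = 592 - i \sqrt{57} \left(-9149\right) = 592 - - 9149 i \sqrt{57} = 592 + 9149 i \sqrt{57}$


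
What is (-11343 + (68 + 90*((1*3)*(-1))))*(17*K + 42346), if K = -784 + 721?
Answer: -476519875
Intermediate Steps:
K = -63
(-11343 + (68 + 90*((1*3)*(-1))))*(17*K + 42346) = (-11343 + (68 + 90*((1*3)*(-1))))*(17*(-63) + 42346) = (-11343 + (68 + 90*(3*(-1))))*(-1071 + 42346) = (-11343 + (68 + 90*(-3)))*41275 = (-11343 + (68 - 270))*41275 = (-11343 - 202)*41275 = -11545*41275 = -476519875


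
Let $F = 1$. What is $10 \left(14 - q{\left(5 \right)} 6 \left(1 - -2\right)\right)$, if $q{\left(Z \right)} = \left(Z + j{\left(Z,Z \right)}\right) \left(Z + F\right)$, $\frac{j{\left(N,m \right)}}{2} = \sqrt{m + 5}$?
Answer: $-5260 - 2160 \sqrt{10} \approx -12091.0$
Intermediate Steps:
$j{\left(N,m \right)} = 2 \sqrt{5 + m}$ ($j{\left(N,m \right)} = 2 \sqrt{m + 5} = 2 \sqrt{5 + m}$)
$q{\left(Z \right)} = \left(1 + Z\right) \left(Z + 2 \sqrt{5 + Z}\right)$ ($q{\left(Z \right)} = \left(Z + 2 \sqrt{5 + Z}\right) \left(Z + 1\right) = \left(Z + 2 \sqrt{5 + Z}\right) \left(1 + Z\right) = \left(1 + Z\right) \left(Z + 2 \sqrt{5 + Z}\right)$)
$10 \left(14 - q{\left(5 \right)} 6 \left(1 - -2\right)\right) = 10 \left(14 - \left(5 + 5^{2} + 2 \sqrt{5 + 5} + 2 \cdot 5 \sqrt{5 + 5}\right) 6 \left(1 - -2\right)\right) = 10 \left(14 - \left(5 + 25 + 2 \sqrt{10} + 2 \cdot 5 \sqrt{10}\right) 6 \left(1 + 2\right)\right) = 10 \left(14 - \left(5 + 25 + 2 \sqrt{10} + 10 \sqrt{10}\right) 6 \cdot 3\right) = 10 \left(14 - \left(30 + 12 \sqrt{10}\right) 6 \cdot 3\right) = 10 \left(14 - \left(180 + 72 \sqrt{10}\right) 3\right) = 10 \left(14 - \left(540 + 216 \sqrt{10}\right)\right) = 10 \left(-526 - 216 \sqrt{10}\right) = -5260 - 2160 \sqrt{10}$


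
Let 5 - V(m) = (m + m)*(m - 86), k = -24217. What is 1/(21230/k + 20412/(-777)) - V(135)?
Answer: 321689743621/24324434 ≈ 13225.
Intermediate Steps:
V(m) = 5 - 2*m*(-86 + m) (V(m) = 5 - (m + m)*(m - 86) = 5 - 2*m*(-86 + m))
1/(21230/k + 20412/(-777)) - V(135) = 1/(21230/(-24217) + 20412/(-777)) - (5 - 2*135² + 172*135) = 1/(21230*(-1/24217) + 20412*(-1/777)) - (5 - 2*18225 + 23220) = 1/(-21230/24217 - 972/37) - (5 - 36450 + 23220) = 1/(-24324434/896029) - 1*(-13225) = -896029/24324434 + 13225 = 321689743621/24324434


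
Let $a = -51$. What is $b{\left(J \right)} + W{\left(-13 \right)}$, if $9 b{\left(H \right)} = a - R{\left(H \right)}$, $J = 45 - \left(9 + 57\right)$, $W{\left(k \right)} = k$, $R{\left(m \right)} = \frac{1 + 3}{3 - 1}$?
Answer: $- \frac{170}{9} \approx -18.889$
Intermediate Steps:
$R{\left(m \right)} = 2$ ($R{\left(m \right)} = \frac{4}{2} = 4 \cdot \frac{1}{2} = 2$)
$J = -21$ ($J = 45 - 66 = -21$)
$b{\left(H \right)} = - \frac{53}{9}$ ($b{\left(H \right)} = \frac{-51 - 2}{9} = \frac{1}{9} \left(-53\right) = - \frac{53}{9}$)
$b{\left(J \right)} + W{\left(-13 \right)} = - \frac{53}{9} - 13 = - \frac{170}{9}$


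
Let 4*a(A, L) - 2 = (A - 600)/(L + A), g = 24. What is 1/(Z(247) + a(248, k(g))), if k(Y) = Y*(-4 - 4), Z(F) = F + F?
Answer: 14/6901 ≈ 0.0020287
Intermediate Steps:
Z(F) = 2*F
k(Y) = -8*Y (k(Y) = Y*(-8) = -8*Y)
a(A, L) = ½ + (-600 + A)/(4*(A + L)) (a(A, L) = ½ + ((A - 600)/(L + A))/4 = ½ + ((-600 + A)/(A + L))/4 = ½ + (-600 + A)/(4*(A + L)))
1/(Z(247) + a(248, k(g))) = 1/(2*247 + (-150 + (-8*24)/2 + (¾)*248)/(248 - 8*24)) = 1/(494 + (-150 + (½)*(-192) + 186)/(248 - 192)) = 1/(494 + (-150 - 96 + 186)/56) = 1/(494 + (1/56)*(-60)) = 1/(494 - 15/14) = 1/(6901/14) = 14/6901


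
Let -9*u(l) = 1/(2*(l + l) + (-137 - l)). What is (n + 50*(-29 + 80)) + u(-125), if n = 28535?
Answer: 143239681/4608 ≈ 31085.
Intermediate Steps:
u(l) = -1/(9*(-137 + 3*l)) (u(l) = -1/(9*(2*(l + l) + (-137 - l))) = -1/(9*(2*(2*l) + (-137 - l))) = -1/(9*(4*l + (-137 - l))) = -1/(9*(-137 + 3*l)))
(n + 50*(-29 + 80)) + u(-125) = (28535 + 50*(-29 + 80)) - 1/(-1233 + 27*(-125)) = (28535 + 50*51) - 1/(-1233 - 3375) = (28535 + 2550) - 1/(-4608) = 31085 - 1*(-1/4608) = 31085 + 1/4608 = 143239681/4608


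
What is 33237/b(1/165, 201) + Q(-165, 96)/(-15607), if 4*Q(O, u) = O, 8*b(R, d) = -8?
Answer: -2074919271/62428 ≈ -33237.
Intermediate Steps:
b(R, d) = -1 (b(R, d) = (⅛)*(-8) = -1)
Q(O, u) = O/4
33237/b(1/165, 201) + Q(-165, 96)/(-15607) = 33237/(-1) + ((¼)*(-165))/(-15607) = 33237*(-1) - 165/4*(-1/15607) = -33237 + 165/62428 = -2074919271/62428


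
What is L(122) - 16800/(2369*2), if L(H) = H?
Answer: 280618/2369 ≈ 118.45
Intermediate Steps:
L(122) - 16800/(2369*2) = 122 - 16800/(2369*2) = 122 - 16800/4738 = 122 - 16800*1/4738 = 122 - 8400/2369 = 280618/2369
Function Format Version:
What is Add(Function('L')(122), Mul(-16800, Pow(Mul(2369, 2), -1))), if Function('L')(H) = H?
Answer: Rational(280618, 2369) ≈ 118.45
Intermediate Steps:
Add(Function('L')(122), Mul(-16800, Pow(Mul(2369, 2), -1))) = Add(122, Mul(-16800, Pow(Mul(2369, 2), -1))) = Add(122, Mul(-16800, Pow(4738, -1))) = Add(122, Mul(-16800, Rational(1, 4738))) = Add(122, Rational(-8400, 2369)) = Rational(280618, 2369)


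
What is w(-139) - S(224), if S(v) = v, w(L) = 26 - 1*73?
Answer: -271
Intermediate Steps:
w(L) = -47 (w(L) = 26 - 73 = -47)
w(-139) - S(224) = -47 - 1*224 = -47 - 224 = -271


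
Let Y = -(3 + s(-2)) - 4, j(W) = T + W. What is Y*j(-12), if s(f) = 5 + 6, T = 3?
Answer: 162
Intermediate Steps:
s(f) = 11
j(W) = 3 + W
Y = -18 (Y = -(3 + 11) - 4 = -1*14 - 4 = -14 - 4 = -18)
Y*j(-12) = -18*(3 - 12) = -18*(-9) = 162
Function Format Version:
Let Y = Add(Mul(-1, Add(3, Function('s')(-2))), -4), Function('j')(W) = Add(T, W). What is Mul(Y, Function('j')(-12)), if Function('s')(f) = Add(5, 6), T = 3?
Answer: 162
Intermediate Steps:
Function('s')(f) = 11
Function('j')(W) = Add(3, W)
Y = -18 (Y = Add(Mul(-1, Add(3, 11)), -4) = Add(Mul(-1, 14), -4) = Add(-14, -4) = -18)
Mul(Y, Function('j')(-12)) = Mul(-18, Add(3, -12)) = Mul(-18, -9) = 162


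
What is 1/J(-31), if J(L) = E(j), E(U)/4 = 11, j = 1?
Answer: 1/44 ≈ 0.022727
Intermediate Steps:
E(U) = 44 (E(U) = 4*11 = 44)
J(L) = 44
1/J(-31) = 1/44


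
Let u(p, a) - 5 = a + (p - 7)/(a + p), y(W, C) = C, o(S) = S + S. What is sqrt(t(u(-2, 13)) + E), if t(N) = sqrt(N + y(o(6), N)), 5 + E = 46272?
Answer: sqrt(5598307 + 33*sqrt(462))/11 ≈ 215.11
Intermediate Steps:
o(S) = 2*S
E = 46267 (E = -5 + 46272 = 46267)
u(p, a) = 5 + a + (-7 + p)/(a + p) (u(p, a) = 5 + (a + (p - 7)/(a + p)) = 5 + (a + (-7 + p)/(a + p)) = 5 + a + (-7 + p)/(a + p))
t(N) = sqrt(2)*sqrt(N) (t(N) = sqrt(N + N) = sqrt(2*N) = sqrt(2)*sqrt(N))
sqrt(t(u(-2, 13)) + E) = sqrt(sqrt(2)*sqrt((-7 + 13**2 + 5*13 + 6*(-2) + 13*(-2))/(13 - 2)) + 46267) = sqrt(sqrt(2)*sqrt((-7 + 169 + 65 - 12 - 26)/11) + 46267) = sqrt(sqrt(2)*sqrt((1/11)*189) + 46267) = sqrt(sqrt(2)*sqrt(189/11) + 46267) = sqrt(sqrt(2)*(3*sqrt(231)/11) + 46267) = sqrt(3*sqrt(462)/11 + 46267) = sqrt(46267 + 3*sqrt(462)/11)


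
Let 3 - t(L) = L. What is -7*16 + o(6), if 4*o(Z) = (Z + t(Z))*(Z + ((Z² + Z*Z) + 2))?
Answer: -52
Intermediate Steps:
t(L) = 3 - L
o(Z) = 3/2 + 3*Z²/2 + 3*Z/4 (o(Z) = ((Z + (3 - Z))*(Z + ((Z² + Z*Z) + 2)))/4 = (3*(Z + ((Z² + Z²) + 2)))/4 = (3*(Z + (2*Z² + 2)))/4 = (3*(Z + (2 + 2*Z²)))/4 = (3*(2 + Z + 2*Z²))/4 = (6 + 3*Z + 6*Z²)/4 = 3/2 + 3*Z²/2 + 3*Z/4)
-7*16 + o(6) = -7*16 + (3/2 + (3/2)*6² + (¾)*6) = -112 + (3/2 + (3/2)*36 + 9/2) = -112 + (3/2 + 54 + 9/2) = -112 + 60 = -52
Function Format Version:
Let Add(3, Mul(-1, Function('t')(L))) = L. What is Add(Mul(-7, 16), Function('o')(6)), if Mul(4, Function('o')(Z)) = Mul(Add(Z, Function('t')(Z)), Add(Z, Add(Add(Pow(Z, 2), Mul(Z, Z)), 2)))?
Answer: -52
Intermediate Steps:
Function('t')(L) = Add(3, Mul(-1, L))
Function('o')(Z) = Add(Rational(3, 2), Mul(Rational(3, 2), Pow(Z, 2)), Mul(Rational(3, 4), Z)) (Function('o')(Z) = Mul(Rational(1, 4), Mul(Add(Z, Add(3, Mul(-1, Z))), Add(Z, Add(Add(Pow(Z, 2), Mul(Z, Z)), 2)))) = Mul(Rational(1, 4), Mul(3, Add(Z, Add(Add(Pow(Z, 2), Pow(Z, 2)), 2)))) = Mul(Rational(1, 4), Mul(3, Add(Z, Add(Mul(2, Pow(Z, 2)), 2)))) = Mul(Rational(1, 4), Mul(3, Add(Z, Add(2, Mul(2, Pow(Z, 2)))))) = Mul(Rational(1, 4), Mul(3, Add(2, Z, Mul(2, Pow(Z, 2))))) = Mul(Rational(1, 4), Add(6, Mul(3, Z), Mul(6, Pow(Z, 2)))) = Add(Rational(3, 2), Mul(Rational(3, 2), Pow(Z, 2)), Mul(Rational(3, 4), Z)))
Add(Mul(-7, 16), Function('o')(6)) = Add(Mul(-7, 16), Add(Rational(3, 2), Mul(Rational(3, 2), Pow(6, 2)), Mul(Rational(3, 4), 6))) = Add(-112, Add(Rational(3, 2), Mul(Rational(3, 2), 36), Rational(9, 2))) = Add(-112, Add(Rational(3, 2), 54, Rational(9, 2))) = Add(-112, 60) = -52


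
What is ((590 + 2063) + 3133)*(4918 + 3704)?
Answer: 49886892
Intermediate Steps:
((590 + 2063) + 3133)*(4918 + 3704) = (2653 + 3133)*8622 = 5786*8622 = 49886892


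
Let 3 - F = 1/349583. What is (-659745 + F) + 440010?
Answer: -76814571757/349583 ≈ -2.1973e+5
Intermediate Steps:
F = 1048748/349583 (F = 3 - 1/349583 = 1048748/349583 ≈ 3.0000)
(-659745 + F) + 440010 = (-659745 + 1048748/349583) + 440010 = -230634587587/349583 + 440010 = -76814571757/349583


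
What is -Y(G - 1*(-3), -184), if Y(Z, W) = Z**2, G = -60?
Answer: -3249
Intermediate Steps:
-Y(G - 1*(-3), -184) = -(-60 - 1*(-3))**2 = -(-60 + 3)**2 = -1*(-57)**2 = -1*3249 = -3249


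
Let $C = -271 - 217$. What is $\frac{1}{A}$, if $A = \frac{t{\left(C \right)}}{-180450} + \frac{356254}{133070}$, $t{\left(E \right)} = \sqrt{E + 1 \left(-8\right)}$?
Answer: $\frac{3859168023342788625}{10331735537009396101} + \frac{31953409132050 i \sqrt{31}}{10331735537009396101} \approx 0.37353 + 1.722 \cdot 10^{-5} i$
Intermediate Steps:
$C = -488$ ($C = -271 - 217 = -488$)
$t{\left(E \right)} = \sqrt{-8 + E}$ ($t{\left(E \right)} = \sqrt{E - 8} = \sqrt{-8 + E}$)
$A = \frac{178127}{66535} - \frac{2 i \sqrt{31}}{90225}$ ($A = \frac{\sqrt{-8 - 488}}{-180450} + \frac{356254}{133070} = \sqrt{-496} \left(- \frac{1}{180450}\right) + 356254 \cdot \frac{1}{133070} = 4 i \sqrt{31} \left(- \frac{1}{180450}\right) + \frac{178127}{66535} = - \frac{2 i \sqrt{31}}{90225} + \frac{178127}{66535} = \frac{178127}{66535} - \frac{2 i \sqrt{31}}{90225} \approx 2.6772 - 0.00012342 i$)
$\frac{1}{A} = \frac{1}{\frac{178127}{66535} - \frac{2 i \sqrt{31}}{90225}}$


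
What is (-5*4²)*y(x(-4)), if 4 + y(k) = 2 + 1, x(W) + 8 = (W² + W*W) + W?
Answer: 80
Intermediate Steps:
x(W) = -8 + W + 2*W² (x(W) = -8 + ((W² + W*W) + W) = -8 + ((W² + W²) + W) = -8 + (2*W² + W) = -8 + (W + 2*W²) = -8 + W + 2*W²)
y(k) = -1 (y(k) = -4 + (2 + 1) = -4 + 3 = -1)
(-5*4²)*y(x(-4)) = -5*4²*(-1) = -5*16*(-1) = -80*(-1) = 80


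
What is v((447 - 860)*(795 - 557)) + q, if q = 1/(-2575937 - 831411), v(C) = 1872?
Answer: 6378555455/3407348 ≈ 1872.0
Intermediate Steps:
q = -1/3407348 (q = 1/(-3407348) = -1/3407348 ≈ -2.9348e-7)
v((447 - 860)*(795 - 557)) + q = 1872 - 1/3407348 = 6378555455/3407348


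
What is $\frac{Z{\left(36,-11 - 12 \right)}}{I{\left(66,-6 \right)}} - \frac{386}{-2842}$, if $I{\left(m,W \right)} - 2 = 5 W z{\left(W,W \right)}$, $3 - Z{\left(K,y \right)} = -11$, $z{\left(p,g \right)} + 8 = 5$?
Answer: $\frac{18825}{65366} \approx 0.28799$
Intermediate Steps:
$z{\left(p,g \right)} = -3$ ($z{\left(p,g \right)} = -8 + 5 = -3$)
$Z{\left(K,y \right)} = 14$ ($Z{\left(K,y \right)} = 3 - -11 = 3 + 11 = 14$)
$I{\left(m,W \right)} = 2 - 15 W$ ($I{\left(m,W \right)} = 2 + 5 W \left(-3\right) = 2 - 15 W$)
$\frac{Z{\left(36,-11 - 12 \right)}}{I{\left(66,-6 \right)}} - \frac{386}{-2842} = \frac{14}{2 - -90} - \frac{386}{-2842} = \frac{14}{2 + 90} - - \frac{193}{1421} = \frac{14}{92} + \frac{193}{1421} = 14 \cdot \frac{1}{92} + \frac{193}{1421} = \frac{7}{46} + \frac{193}{1421} = \frac{18825}{65366}$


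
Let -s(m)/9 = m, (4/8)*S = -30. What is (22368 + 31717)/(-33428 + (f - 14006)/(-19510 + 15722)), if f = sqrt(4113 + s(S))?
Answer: -25939352339266840/16030410652337911 + 614621940*sqrt(517)/16030410652337911 ≈ -1.6181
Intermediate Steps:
S = -60 (S = 2*(-30) = -60)
s(m) = -9*m
f = 3*sqrt(517) (f = sqrt(4113 - 9*(-60)) = sqrt(4113 + 540) = sqrt(4653) = 3*sqrt(517) ≈ 68.213)
(22368 + 31717)/(-33428 + (f - 14006)/(-19510 + 15722)) = (22368 + 31717)/(-33428 + (3*sqrt(517) - 14006)/(-19510 + 15722)) = 54085/(-33428 + (-14006 + 3*sqrt(517))/(-3788)) = 54085/(-33428 + (-14006 + 3*sqrt(517))*(-1/3788)) = 54085/(-33428 + (7003/1894 - 3*sqrt(517)/3788)) = 54085/(-63305629/1894 - 3*sqrt(517)/3788)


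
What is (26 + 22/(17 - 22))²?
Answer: 11664/25 ≈ 466.56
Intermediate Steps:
(26 + 22/(17 - 22))² = (26 + 22/(-5))² = (26 + 22*(-⅕))² = (26 - 22/5)² = (108/5)² = 11664/25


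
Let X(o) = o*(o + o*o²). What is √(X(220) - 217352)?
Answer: 18*√7229602 ≈ 48398.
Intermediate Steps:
X(o) = o*(o + o³)
√(X(220) - 217352) = √((220² + 220⁴) - 217352) = √((48400 + 2342560000) - 217352) = √(2342608400 - 217352) = √2342391048 = 18*√7229602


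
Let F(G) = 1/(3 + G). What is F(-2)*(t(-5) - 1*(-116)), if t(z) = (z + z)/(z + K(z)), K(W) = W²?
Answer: 231/2 ≈ 115.50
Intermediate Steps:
t(z) = 2*z/(z + z²) (t(z) = (z + z)/(z + z²) = (2*z)/(z + z²) = 2*z/(z + z²))
F(-2)*(t(-5) - 1*(-116)) = (2/(1 - 5) - 1*(-116))/(3 - 2) = (2/(-4) + 116)/1 = 1*(2*(-¼) + 116) = 1*(-½ + 116) = 1*(231/2) = 231/2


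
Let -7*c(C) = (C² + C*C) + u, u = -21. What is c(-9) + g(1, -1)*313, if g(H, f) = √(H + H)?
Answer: -141/7 + 313*√2 ≈ 422.51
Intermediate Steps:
g(H, f) = √2*√H (g(H, f) = √(2*H) = √2*√H)
c(C) = 3 - 2*C²/7 (c(C) = -((C² + C*C) - 21)/7 = -((C² + C²) - 21)/7 = -(2*C² - 21)/7 = -(-21 + 2*C²)/7 = 3 - 2*C²/7)
c(-9) + g(1, -1)*313 = (3 - 2/7*(-9)²) + (√2*√1)*313 = (3 - 2/7*81) + (√2*1)*313 = (3 - 162/7) + √2*313 = -141/7 + 313*√2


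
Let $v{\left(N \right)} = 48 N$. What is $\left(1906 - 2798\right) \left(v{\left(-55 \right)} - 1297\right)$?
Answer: $3511804$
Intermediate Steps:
$\left(1906 - 2798\right) \left(v{\left(-55 \right)} - 1297\right) = \left(1906 - 2798\right) \left(48 \left(-55\right) - 1297\right) = - 892 \left(-2640 - 1297\right) = \left(-892\right) \left(-3937\right) = 3511804$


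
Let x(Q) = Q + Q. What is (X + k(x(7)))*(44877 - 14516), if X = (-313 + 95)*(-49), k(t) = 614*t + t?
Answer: 585724412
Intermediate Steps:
x(Q) = 2*Q
k(t) = 615*t
X = 10682 (X = -218*(-49) = 10682)
(X + k(x(7)))*(44877 - 14516) = (10682 + 615*(2*7))*(44877 - 14516) = (10682 + 615*14)*30361 = (10682 + 8610)*30361 = 19292*30361 = 585724412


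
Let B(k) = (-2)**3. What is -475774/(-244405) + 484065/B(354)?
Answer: -118304100133/1955240 ≈ -60506.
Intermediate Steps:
B(k) = -8
-475774/(-244405) + 484065/B(354) = -475774/(-244405) + 484065/(-8) = -475774*(-1/244405) + 484065*(-1/8) = 475774/244405 - 484065/8 = -118304100133/1955240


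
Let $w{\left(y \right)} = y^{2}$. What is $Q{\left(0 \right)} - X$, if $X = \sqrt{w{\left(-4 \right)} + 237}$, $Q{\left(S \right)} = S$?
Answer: $- \sqrt{253} \approx -15.906$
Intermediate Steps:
$X = \sqrt{253}$ ($X = \sqrt{\left(-4\right)^{2} + 237} = \sqrt{16 + 237} = \sqrt{253} \approx 15.906$)
$Q{\left(0 \right)} - X = 0 - \sqrt{253} = - \sqrt{253}$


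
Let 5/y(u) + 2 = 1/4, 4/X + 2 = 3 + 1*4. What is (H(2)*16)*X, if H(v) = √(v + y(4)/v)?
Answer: 128*√7/35 ≈ 9.6759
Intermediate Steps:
X = ⅘ (X = 4/(-2 + (3 + 1*4)) = 4/(-2 + (3 + 4)) = 4/(-2 + 7) = 4/5 = 4*(⅕) = ⅘ ≈ 0.80000)
y(u) = -20/7 (y(u) = 5/(-2 + 1/4) = 5/(-2 + ¼) = 5/(-7/4) = 5*(-4/7) = -20/7)
H(v) = √(v - 20/(7*v))
(H(2)*16)*X = ((√(-140/2 + 49*2)/7)*16)*(⅘) = ((√(-140*½ + 98)/7)*16)*(⅘) = ((√(-70 + 98)/7)*16)*(⅘) = ((√28/7)*16)*(⅘) = (((2*√7)/7)*16)*(⅘) = ((2*√7/7)*16)*(⅘) = (32*√7/7)*(⅘) = 128*√7/35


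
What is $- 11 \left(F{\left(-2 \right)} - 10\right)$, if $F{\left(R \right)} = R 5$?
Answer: $220$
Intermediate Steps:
$F{\left(R \right)} = 5 R$
$- 11 \left(F{\left(-2 \right)} - 10\right) = - 11 \left(5 \left(-2\right) - 10\right) = - 11 \left(-10 - 10\right) = \left(-11\right) \left(-20\right) = 220$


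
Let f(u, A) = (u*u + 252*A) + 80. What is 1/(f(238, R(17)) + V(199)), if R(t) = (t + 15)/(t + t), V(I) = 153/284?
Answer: 4828/275011161 ≈ 1.7556e-5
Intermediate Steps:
V(I) = 153/284 (V(I) = 153*(1/284) = 153/284)
R(t) = (15 + t)/(2*t) (R(t) = (15 + t)/((2*t)) = (15 + t)*(1/(2*t)) = (15 + t)/(2*t))
f(u, A) = 80 + u**2 + 252*A (f(u, A) = (u**2 + 252*A) + 80 = 80 + u**2 + 252*A)
1/(f(238, R(17)) + V(199)) = 1/((80 + 238**2 + 252*((1/2)*(15 + 17)/17)) + 153/284) = 1/((80 + 56644 + 252*((1/2)*(1/17)*32)) + 153/284) = 1/((80 + 56644 + 252*(16/17)) + 153/284) = 1/((80 + 56644 + 4032/17) + 153/284) = 1/(968340/17 + 153/284) = 1/(275011161/4828) = 4828/275011161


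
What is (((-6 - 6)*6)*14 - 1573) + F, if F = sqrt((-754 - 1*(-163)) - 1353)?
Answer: -2581 + 18*I*sqrt(6) ≈ -2581.0 + 44.091*I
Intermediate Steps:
F = 18*I*sqrt(6) (F = sqrt((-754 + 163) - 1353) = sqrt(-591 - 1353) = sqrt(-1944) = 18*I*sqrt(6) ≈ 44.091*I)
(((-6 - 6)*6)*14 - 1573) + F = (((-6 - 6)*6)*14 - 1573) + 18*I*sqrt(6) = (-12*6*14 - 1573) + 18*I*sqrt(6) = (-72*14 - 1573) + 18*I*sqrt(6) = (-1008 - 1573) + 18*I*sqrt(6) = -2581 + 18*I*sqrt(6)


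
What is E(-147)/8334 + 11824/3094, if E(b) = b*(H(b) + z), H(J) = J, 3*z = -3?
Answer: 13821190/2148783 ≈ 6.4321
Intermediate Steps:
z = -1 (z = (⅓)*(-3) = -1)
E(b) = b*(-1 + b) (E(b) = b*(b - 1) = b*(-1 + b))
E(-147)/8334 + 11824/3094 = -147*(-1 - 147)/8334 + 11824/3094 = -147*(-148)*(1/8334) + 11824*(1/3094) = 21756*(1/8334) + 5912/1547 = 3626/1389 + 5912/1547 = 13821190/2148783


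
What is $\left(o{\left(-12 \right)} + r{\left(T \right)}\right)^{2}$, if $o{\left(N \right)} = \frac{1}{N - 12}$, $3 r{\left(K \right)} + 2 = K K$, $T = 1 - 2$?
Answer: $\frac{9}{64} \approx 0.14063$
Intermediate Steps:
$T = -1$ ($T = 1 - 2 = -1$)
$r{\left(K \right)} = - \frac{2}{3} + \frac{K^{2}}{3}$ ($r{\left(K \right)} = - \frac{2}{3} + \frac{K K}{3} = - \frac{2}{3} + \frac{K^{2}}{3}$)
$o{\left(N \right)} = \frac{1}{-12 + N}$
$\left(o{\left(-12 \right)} + r{\left(T \right)}\right)^{2} = \left(\frac{1}{-12 - 12} - \left(\frac{2}{3} - \frac{\left(-1\right)^{2}}{3}\right)\right)^{2} = \left(\frac{1}{-24} + \left(- \frac{2}{3} + \frac{1}{3} \cdot 1\right)\right)^{2} = \left(- \frac{1}{24} + \left(- \frac{2}{3} + \frac{1}{3}\right)\right)^{2} = \left(- \frac{1}{24} - \frac{1}{3}\right)^{2} = \left(- \frac{3}{8}\right)^{2} = \frac{9}{64}$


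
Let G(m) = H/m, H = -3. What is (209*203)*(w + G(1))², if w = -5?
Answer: 2715328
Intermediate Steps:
G(m) = -3/m
(209*203)*(w + G(1))² = (209*203)*(-5 - 3/1)² = 42427*(-5 - 3*1)² = 42427*(-5 - 3)² = 42427*(-8)² = 42427*64 = 2715328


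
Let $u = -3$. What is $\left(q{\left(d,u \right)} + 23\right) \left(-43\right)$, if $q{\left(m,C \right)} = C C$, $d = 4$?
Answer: $-1376$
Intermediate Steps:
$q{\left(m,C \right)} = C^{2}$
$\left(q{\left(d,u \right)} + 23\right) \left(-43\right) = \left(\left(-3\right)^{2} + 23\right) \left(-43\right) = \left(9 + 23\right) \left(-43\right) = 32 \left(-43\right) = -1376$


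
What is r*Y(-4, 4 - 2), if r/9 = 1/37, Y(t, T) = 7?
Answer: 63/37 ≈ 1.7027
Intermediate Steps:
r = 9/37 ≈ 0.24324
r*Y(-4, 4 - 2) = (9/37)*7 = 63/37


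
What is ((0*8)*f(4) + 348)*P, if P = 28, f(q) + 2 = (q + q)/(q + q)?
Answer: 9744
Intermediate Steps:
f(q) = -1 (f(q) = -2 + (q + q)/(q + q) = -2 + (2*q)/((2*q)) = -2 + (2*q)*(1/(2*q)) = -2 + 1 = -1)
((0*8)*f(4) + 348)*P = ((0*8)*(-1) + 348)*28 = (0*(-1) + 348)*28 = (0 + 348)*28 = 348*28 = 9744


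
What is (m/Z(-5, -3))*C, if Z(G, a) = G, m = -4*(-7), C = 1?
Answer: -28/5 ≈ -5.6000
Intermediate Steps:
m = 28
(m/Z(-5, -3))*C = (28/(-5))*1 = (28*(-⅕))*1 = -28/5*1 = -28/5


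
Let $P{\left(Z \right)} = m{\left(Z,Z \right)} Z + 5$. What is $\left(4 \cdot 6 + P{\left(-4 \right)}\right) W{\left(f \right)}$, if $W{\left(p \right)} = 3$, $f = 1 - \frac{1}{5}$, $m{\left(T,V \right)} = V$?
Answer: $135$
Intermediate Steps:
$P{\left(Z \right)} = 5 + Z^{2}$ ($P{\left(Z \right)} = Z Z + 5 = Z^{2} + 5 = 5 + Z^{2}$)
$f = \frac{4}{5}$ ($f = 1 - \frac{1}{5} = \frac{4}{5} \approx 0.8$)
$\left(4 \cdot 6 + P{\left(-4 \right)}\right) W{\left(f \right)} = \left(4 \cdot 6 + \left(5 + \left(-4\right)^{2}\right)\right) 3 = \left(24 + \left(5 + 16\right)\right) 3 = \left(24 + 21\right) 3 = 45 \cdot 3 = 135$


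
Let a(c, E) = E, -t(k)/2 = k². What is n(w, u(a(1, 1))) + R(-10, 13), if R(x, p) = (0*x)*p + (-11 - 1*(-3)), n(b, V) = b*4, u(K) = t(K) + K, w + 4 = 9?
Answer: 12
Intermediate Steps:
t(k) = -2*k²
w = 5 (w = -4 + 9 = 5)
u(K) = K - 2*K² (u(K) = -2*K² + K = K - 2*K²)
n(b, V) = 4*b
R(x, p) = -8 (R(x, p) = 0*p + (-11 + 3) = 0 - 8 = -8)
n(w, u(a(1, 1))) + R(-10, 13) = 4*5 - 8 = 20 - 8 = 12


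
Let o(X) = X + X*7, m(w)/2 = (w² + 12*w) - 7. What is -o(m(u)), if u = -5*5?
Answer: -5088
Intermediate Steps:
u = -25
m(w) = -14 + 2*w² + 24*w (m(w) = 2*((w² + 12*w) - 7) = 2*(-7 + w² + 12*w) = -14 + 2*w² + 24*w)
o(X) = 8*X (o(X) = X + 7*X = 8*X)
-o(m(u)) = -8*(-14 + 2*(-25)² + 24*(-25)) = -8*(-14 + 2*625 - 600) = -8*(-14 + 1250 - 600) = -8*636 = -1*5088 = -5088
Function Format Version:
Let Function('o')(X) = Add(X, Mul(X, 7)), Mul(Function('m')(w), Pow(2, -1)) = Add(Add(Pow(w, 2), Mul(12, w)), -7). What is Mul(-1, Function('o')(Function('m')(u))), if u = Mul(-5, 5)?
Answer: -5088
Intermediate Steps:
u = -25
Function('m')(w) = Add(-14, Mul(2, Pow(w, 2)), Mul(24, w)) (Function('m')(w) = Mul(2, Add(Add(Pow(w, 2), Mul(12, w)), -7)) = Mul(2, Add(-7, Pow(w, 2), Mul(12, w))) = Add(-14, Mul(2, Pow(w, 2)), Mul(24, w)))
Function('o')(X) = Mul(8, X) (Function('o')(X) = Add(X, Mul(7, X)) = Mul(8, X))
Mul(-1, Function('o')(Function('m')(u))) = Mul(-1, Mul(8, Add(-14, Mul(2, Pow(-25, 2)), Mul(24, -25)))) = Mul(-1, Mul(8, Add(-14, Mul(2, 625), -600))) = Mul(-1, Mul(8, Add(-14, 1250, -600))) = Mul(-1, Mul(8, 636)) = Mul(-1, 5088) = -5088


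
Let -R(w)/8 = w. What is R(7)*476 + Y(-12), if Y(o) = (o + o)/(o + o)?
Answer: -26655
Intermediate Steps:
Y(o) = 1 (Y(o) = (2*o)/((2*o)) = (2*o)*(1/(2*o)) = 1)
R(w) = -8*w
R(7)*476 + Y(-12) = -8*7*476 + 1 = -56*476 + 1 = -26656 + 1 = -26655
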